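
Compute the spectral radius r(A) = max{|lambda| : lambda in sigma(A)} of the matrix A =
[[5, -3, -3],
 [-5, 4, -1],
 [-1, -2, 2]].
r(A) ≈ 8.0854

The eigenvalues of A are the roots of its characteristic polynomial. With M = A (coefficients from the trace, the sum of principal 2x2 minors, and det A):
  p(λ) = det(λ I - M) = λ^3 - 11λ^2 + 18λ + 45.
No integer candidate from the rational root theorem (±divisors of 45) is a root, so the roots are irrational. The cubic discriminant is Δ = 40401 > 0, so there are three distinct real roots. p(-2) = -43 and p(-1) = 15 have opposite signs, so a root lies in (-2, -1); Newton's method refines it to λ ≈ -1.3157. p(4) = 5 and p(5) = -15 have opposite signs, so a root lies in (4, 5); Newton's method refines it to λ ≈ 4.2302. p(8) = -3 and p(9) = 45 have opposite signs, so a root lies in (8, 9); Newton's method refines it to λ ≈ 8.0854. Check (Vieta): the three roots sum to 11, matching tr M = 11.
Thus the eigenvalues (to 4 decimals) are -1.3157 (modulus 1.3157); 4.2302 (modulus 4.2302); 8.0854 (modulus 8.0854). The spectral radius is the largest modulus: r(A) ≈ 8.0854. (Cross-check: r(A) ≤ ||A||_2 ≈ 8.7466; equality holds whenever A is normal, though it can also hold for some non-normal A.)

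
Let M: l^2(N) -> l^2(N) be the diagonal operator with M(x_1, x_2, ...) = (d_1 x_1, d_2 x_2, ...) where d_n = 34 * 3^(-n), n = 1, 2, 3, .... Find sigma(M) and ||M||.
sigma(M) = {34 * 3^(-n) : n ≥ 1} ∪ {0}; ||M|| = 34/3

A bounded diagonal operator on l^2 with diagonal entries d_n has spectrum equal to the closure of {d_n : n ≥ 1}: every d_n is an eigenvalue (with eigenvector e_n), so {d_n} ⊂ sigma(M); the spectrum is closed, so its closure is too; and for lambda not in the closure, (M - lambda I) has bounded inverse (the diagonal entries 1/(d_n - lambda) are bounded). For our sequence d_n = 34 * 3^(-n), n = 1, 2, 3, ...:
  - {d_n} = {34 * 3^(-n) : n ≥ 1}; the only limit point is 0
  - closure = {34 * 3^(-n) : n ≥ 1} ∪ {0}
For the norm: a diagonal operator has ||M|| = sup_n |d_n|. Here d_n = 34 * 3^(-n) is positive and decreasing, so sup_n |d_n| = d_1 = 34/3. So ||M|| = 34/3.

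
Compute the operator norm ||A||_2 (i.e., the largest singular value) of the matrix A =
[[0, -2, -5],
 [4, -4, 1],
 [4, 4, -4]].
||A||_2 ≈ 7.3528 (= sqrt(largest eigenvalue of A^T A))

||A||_2 = sigma_max(A) = sqrt(lambda_max(A^T A)). Form the symmetric matrix M = A^T A =
[[32, 0, -12],
 [0, 36, -10],
 [-12, -10, 42]].
Its characteristic polynomial (trace, sum of principal 2x2 minors, determinant of M give the coefficients) is
  p(λ) = det(λ I - M) = λ^3 - 110λ^2 + 3764λ - 40000.
No integer candidate from the rational root theorem (±divisors of 40000) is a root, so the roots are irrational. The cubic discriminant is Δ = 69090624 > 0, so there are three distinct real roots. p(21) = -205 and p(22) = 216 have opposite signs, so a root lies in (21, 22); Newton's method refines it to λ ≈ 21.4601. p(34) = 120 and p(35) = -135 have opposite signs, so a root lies in (34, 35); Newton's method refines it to λ ≈ 34.477. p(54) = -40 and p(55) = 645 have opposite signs, so a root lies in (54, 55); Newton's method refines it to λ ≈ 54.063. Check (Vieta): the three roots sum to 110, matching tr M = 110.
So the eigenvalues of A^T A are ≈ 21.4601, 34.477, 54.063 (all ≥ 0, as they must be for A^T A). The largest is λ_max ≈ 54.063, hence ||A||_2 = sqrt(λ_max) ≈ 7.3528.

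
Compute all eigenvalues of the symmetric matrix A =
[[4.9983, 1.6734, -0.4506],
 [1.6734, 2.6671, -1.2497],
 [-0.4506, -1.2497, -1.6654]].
sigma(A) ≈ {-2, 2, 6}

A is real symmetric, so its spectrum consists of real eigenvalues. Expanding the characteristic polynomial of the displayed matrix gives
  det(λ I - A) = p(λ) = λ^3 + (-6)λ^2 + (-4)λ + (24).
Solving p(λ) = 0 yields eigenvalues ≈ -2, 2, 6. (A is shown rounded to 4 decimals, so these recover the underlying integer eigenvalues to within that precision.)
Verification: the trace of A = 6 equals the sum of eigenvalues 6, and det(A) ≈ -24.0008 matches the eigenvalue product -24.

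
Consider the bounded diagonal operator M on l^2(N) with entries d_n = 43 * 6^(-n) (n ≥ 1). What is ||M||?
||M|| = 43/6 (attained at n = 1)

For M diagonal, ||M|| = sup_n |d_n|. The sequence d_n = 43 * 6^(-n) is positive and strictly decreasing (ratio 6^(-1) < 1), so the supremum is d_1 = 43/6. Hence ||M|| = 43/6.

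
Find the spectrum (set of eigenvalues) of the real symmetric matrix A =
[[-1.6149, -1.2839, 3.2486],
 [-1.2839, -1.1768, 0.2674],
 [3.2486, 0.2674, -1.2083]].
sigma(A) ≈ {-5, -1, 2}

A is real symmetric, so its spectrum consists of real eigenvalues. Expanding the characteristic polynomial of the displayed matrix gives
  det(λ I - A) = p(λ) = λ^3 + (4)λ^2 + (-7)λ + (-10).
Solving p(λ) = 0 yields eigenvalues ≈ -5, -1, 2. (A is shown rounded to 4 decimals, so these recover the underlying integer eigenvalues to within that precision.)
Verification: the trace of A = -4 equals the sum of eigenvalues -4, and det(A) ≈ 9.9996 matches the eigenvalue product 10.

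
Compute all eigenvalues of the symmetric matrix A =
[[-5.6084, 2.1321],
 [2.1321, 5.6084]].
sigma(A) ≈ {-6, 6}

A is real symmetric, so its spectrum consists of real eigenvalues. Expanding the characteristic polynomial of the displayed matrix gives
  det(λ I - A) = p(λ) = λ^2 + (0)λ + (-36).
Solving p(λ) = 0 yields eigenvalues ≈ -6, 6. (A is shown rounded to 4 decimals, so these recover the underlying integer eigenvalues to within that precision.)
Verification: the trace of A = 0 equals the sum of eigenvalues 0, and det(A) ≈ -36.0000 matches the eigenvalue product -36.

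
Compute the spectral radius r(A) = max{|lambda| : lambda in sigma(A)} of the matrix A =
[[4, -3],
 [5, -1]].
r(A) = sqrt(11) ≈ 3.3166

The eigenvalues of A are the roots of its characteristic polynomial. With M = A (coefficients from the trace and determinant):
  p(λ) = det(λ I - M) = λ^2 - 3λ + 11.
For λ^2 - 3λ + 11 the discriminant is -35. It is negative, so the roots are the complex-conjugate pair λ = 3/2 ± (sqrt(35)/2) i ≈ 1.5 ± 2.958i. For a conjugate pair the product of the roots equals the constant term, so |λ|^2 = 11 and |λ| = sqrt(11) ≈ 3.3166.
Thus the eigenvalues (to 4 decimals) are 1.5 ± 2.958i (modulus 3.3166). The spectral radius is the largest modulus: r(A) = sqrt(11) ≈ 3.3166. (Cross-check: r(A) ≤ ||A||_2 ≈ 6.9646; equality holds whenever A is normal, though it can also hold for some non-normal A.)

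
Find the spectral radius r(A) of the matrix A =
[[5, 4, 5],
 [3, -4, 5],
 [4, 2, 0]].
r(A) ≈ 9.2929

The eigenvalues of A are the roots of its characteristic polynomial. With M = A (coefficients from the trace, the sum of principal 2x2 minors, and det A):
  p(λ) = det(λ I - M) = λ^3 - λ^2 - 62λ - 140.
No integer candidate from the rational root theorem (±divisors of 140) is a root, so the roots are irrational. The cubic discriminant is Δ = 271156 > 0, so there are three distinct real roots. p(-6) = -20 and p(-5) = 20 have opposite signs, so a root lies in (-6, -5); Newton's method refines it to λ ≈ -5.6052. p(-3) = 10 and p(-2) = -28 have opposite signs, so a root lies in (-3, -2); Newton's method refines it to λ ≈ -2.6877. p(9) = -50 and p(10) = 140 have opposite signs, so a root lies in (9, 10); Newton's method refines it to λ ≈ 9.2929. Check (Vieta): the three roots sum to 1, matching tr M = 1.
Thus the eigenvalues (to 4 decimals) are -5.6052 (modulus 5.6052); -2.6877 (modulus 2.6877); 9.2929 (modulus 9.2929). The spectral radius is the largest modulus: r(A) ≈ 9.2929. (Cross-check: r(A) ≤ ||A||_2 ≈ 9.6092; equality holds whenever A is normal, though it can also hold for some non-normal A.)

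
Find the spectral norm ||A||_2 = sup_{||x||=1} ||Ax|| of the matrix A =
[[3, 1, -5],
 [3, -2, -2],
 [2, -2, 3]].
||A||_2 ≈ 6.8675 (= sqrt(largest eigenvalue of A^T A))

||A||_2 = sigma_max(A) = sqrt(lambda_max(A^T A)). Form the symmetric matrix M = A^T A =
[[22, -7, -15],
 [-7, 9, -7],
 [-15, -7, 38]].
Its characteristic polynomial (trace, sum of principal 2x2 minors, determinant of M give the coefficients) is
  p(λ) = det(λ I - M) = λ^3 - 69λ^2 + 1053λ - 1089.
No integer candidate from the rational root theorem (±divisors of 1089) is a root, so the roots are irrational. The cubic discriminant is Δ = 569953584 > 0, so there are three distinct real roots. p(1) = -104 and p(2) = 749 have opposite signs, so a root lies in (1, 2); Newton's method refines it to λ ≈ 1.1142. p(20) = 371 and p(21) = -144 have opposite signs, so a root lies in (20, 21); Newton's method refines it to λ ≈ 20.7232. p(47) = -196 and p(48) = 1071 have opposite signs, so a root lies in (47, 48); Newton's method refines it to λ ≈ 47.1626. Check (Vieta): the three roots sum to 69, matching tr M = 69.
So the eigenvalues of A^T A are ≈ 1.1142, 20.7232, 47.1626 (all ≥ 0, as they must be for A^T A). The largest is λ_max ≈ 47.1626, hence ||A||_2 = sqrt(λ_max) ≈ 6.8675.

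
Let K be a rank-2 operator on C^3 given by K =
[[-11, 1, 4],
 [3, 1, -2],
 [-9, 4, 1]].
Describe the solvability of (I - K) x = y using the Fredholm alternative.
(I - K) is invertible (det(I - K) = 30 ≠ 0), so for every y in C^3 the equation (I - K) x = y has a unique solution.

K has rank 2 and factors as K = U V^T = u1 v1^T + u2 v2^T with u1 = (-3, 1, -2), v1 = (3, 1, -2), u2 = (-2, 0, -3), v2 = (1, -2, 1) (multiplying out reproduces the displayed K). The nonzero eigenvalues of U V^T coincide with those of the 2 x 2 matrix G = V^T U = [[v1·u1, v1·u2], [v2·u1, v2·u2]] = [[-4, 0], [-7, -5]], and by the Sylvester determinant identity det(I_3 - U V^T) = det(I_2 - V^T U) = det([[5, 0], [7, 6]]) = (5)(6) - (0)(7) = 30. (Direct check: I - K =
[[12, -1, -4],
 [-3, 0, 2],
 [9, -4, 0]]
has determinant 30.) The finite-dimensional Fredholm alternative says: either (I - K) is invertible, or ker(I - K) ≠ {0} and then range(I - K) = ker((I - K)^*)^⊥, with dim ker(I - K) = dim ker((I - K)^*). Since det(I - K) ≠ 0, 1 is not an eigenvalue of K and ker(I - K) = {0}, so we are in the first case: for every y there is a unique x = (I - K)^(-1) y. (Explicitly, by the Woodbury identity, (I - U V^T)^(-1) = I + U (I_2 - G)^(-1) V^T.)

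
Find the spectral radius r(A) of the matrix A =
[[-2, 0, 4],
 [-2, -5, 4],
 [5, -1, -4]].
r(A) ≈ 6.3635

The eigenvalues of A are the roots of its characteristic polynomial. With M = A (coefficients from the trace, the sum of principal 2x2 minors, and det A):
  p(λ) = det(λ I - M) = λ^3 + 11λ^2 + 22λ - 60.
No integer candidate from the rational root theorem (±divisors of 60) is a root, so the roots are irrational. The cubic discriminant is Δ = -23148 < 0, so there is one real root and a complex-conjugate pair. p(1) = -26 and p(2) = 36 have opposite signs, so a root lies in (1, 2); Newton's method refines it to λ ≈ 1.4817. Dividing out (λ - (1.4817)) leaves approximately λ^2 + 12.4817λ + 40.4941. For λ^2 + 12.4817λ + 40.4941 the discriminant is -6.1836. It is negative, so the remaining roots are the complex-conjugate pair λ ≈ -6.2408 ± 1.2433i. Their product equals the constant term, so |λ|^2 ≈ 40.4941 and |λ| ≈ 6.3635.
Thus the eigenvalues (to 4 decimals) are 1.4817 (modulus 1.4817); -6.2408 ± 1.2433i (modulus 6.3635). The spectral radius is the largest modulus: r(A) ≈ 6.3635. (Cross-check: r(A) ≤ ||A||_2 ≈ 9.0369; equality holds whenever A is normal, though it can also hold for some non-normal A.)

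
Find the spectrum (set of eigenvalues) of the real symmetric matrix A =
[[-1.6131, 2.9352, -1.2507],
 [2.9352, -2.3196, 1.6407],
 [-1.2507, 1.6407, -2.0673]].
sigma(A) ≈ {-6, -1, 1}

A is real symmetric, so its spectrum consists of real eigenvalues. Expanding the characteristic polynomial of the displayed matrix gives
  det(λ I - A) = p(λ) = λ^3 + (6)λ^2 + (-1)λ + (-6).
Solving p(λ) = 0 yields eigenvalues ≈ -6, -1, 1. (A is shown rounded to 4 decimals, so these recover the underlying integer eigenvalues to within that precision.)
Verification: the trace of A = -6 equals the sum of eigenvalues -6, and det(A) ≈ 5.9998 matches the eigenvalue product 6.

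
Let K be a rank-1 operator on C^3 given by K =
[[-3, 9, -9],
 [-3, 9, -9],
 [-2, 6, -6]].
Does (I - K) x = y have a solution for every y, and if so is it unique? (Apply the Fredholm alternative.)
(I - K) is invertible (det(I - K) = 1 ≠ 0), so for every y in C^3 the equation (I - K) x = y has a unique solution.

K has rank 1, so it is an outer product K = u v^T: every row of K is a multiple of one row vector. Reading off the entries, u = (-3, -3, -2) and v = (1, -3, 3) (row i of K equals u_i·v^T). A rank-one matrix u v^T satisfies K u = u (v·u) and kills the (2)-dimensional subspace v^⊥, so its characteristic polynomial is lambda^2 (lambda - v·u) with v·u = tr K = 0. Hence the eigenvalues of I - K are 1 (multiplicity 2) and 1 - (0) = 1, so det(I - K) = 1. (Direct check: I - K =
[[4, -9, 9],
 [3, -8, 9],
 [2, -6, 7]]
has determinant 1.) The finite-dimensional Fredholm alternative says: either (I - K) is invertible, or ker(I - K) ≠ {0} and then range(I - K) = ker((I - K)^*)^⊥, with dim ker(I - K) = dim ker((I - K)^*). Since det(I - K) ≠ 0, 1 is not an eigenvalue of K and ker(I - K) = {0}, so we are in the first case: for every y there is a unique x = (I - K)^(-1) y. Explicitly, by the Sherman–Morrison formula, (I - u v^T)^(-1) = I + u v^T/(1 - v·u), i.e. (I - K)^(-1) = I + K.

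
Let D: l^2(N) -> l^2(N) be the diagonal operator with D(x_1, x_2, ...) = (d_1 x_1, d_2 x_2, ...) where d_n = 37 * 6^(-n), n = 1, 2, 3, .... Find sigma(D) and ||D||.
sigma(D) = {37 * 6^(-n) : n ≥ 1} ∪ {0}; ||D|| = 37/6

A bounded diagonal operator on l^2 with diagonal entries d_n has spectrum equal to the closure of {d_n : n ≥ 1}: every d_n is an eigenvalue (with eigenvector e_n), so {d_n} ⊂ sigma(D); the spectrum is closed, so its closure is too; and for lambda not in the closure, (D - lambda I) has bounded inverse (the diagonal entries 1/(d_n - lambda) are bounded). For our sequence d_n = 37 * 6^(-n), n = 1, 2, 3, ...:
  - {d_n} = {37 * 6^(-n) : n ≥ 1}; the only limit point is 0
  - closure = {37 * 6^(-n) : n ≥ 1} ∪ {0}
For the norm: a diagonal operator has ||D|| = sup_n |d_n|. Here d_n = 37 * 6^(-n) is positive and decreasing, so sup_n |d_n| = d_1 = 37/6. So ||D|| = 37/6.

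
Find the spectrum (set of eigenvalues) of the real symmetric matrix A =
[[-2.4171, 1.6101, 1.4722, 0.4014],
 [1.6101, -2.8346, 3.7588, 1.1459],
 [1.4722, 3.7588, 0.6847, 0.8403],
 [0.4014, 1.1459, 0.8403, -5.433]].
sigma(A) ≈ {-6, -5, -3, 4}

A is real symmetric, so its spectrum consists of real eigenvalues. Expanding the characteristic polynomial of the displayed matrix gives
  det(λ I - A) = p(λ) = λ^4 + (10)λ^3 + (7)λ^2 + (-162.0046)λ + (-360.0091).
Solving p(λ) = 0 yields eigenvalues ≈ -6, -5, -3, 4. (A is shown rounded to 4 decimals, so these recover the underlying integer eigenvalues to within that precision.)
Verification: the trace of A = -10 equals the sum of eigenvalues -10, and det(A) ≈ -360.0091 matches the eigenvalue product -360.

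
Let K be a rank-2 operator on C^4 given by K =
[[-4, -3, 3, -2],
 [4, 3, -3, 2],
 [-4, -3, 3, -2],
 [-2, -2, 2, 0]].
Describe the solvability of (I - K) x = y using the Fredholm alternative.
(I - K) is invertible (det(I - K) = 3 ≠ 0), so for every y in C^4 the equation (I - K) x = y has a unique solution.

K has rank 2 and factors as K = U V^T = u1 v1^T + u2 v2^T with u1 = (-1, 1, -1, 0), v1 = (1, 0, 0, 2), u2 = (3, -3, 3, 2), v2 = (-1, -1, 1, 0) (multiplying out reproduces the displayed K). The nonzero eigenvalues of U V^T coincide with those of the 2 x 2 matrix G = V^T U = [[v1·u1, v1·u2], [v2·u1, v2·u2]] = [[-1, 7], [-1, 3]], and by the Sylvester determinant identity det(I_4 - U V^T) = det(I_2 - V^T U) = det([[2, -7], [1, -2]]) = (2)(-2) - (-7)(1) = 3. (Direct check: I - K =
[[5, 3, -3, 2],
 [-4, -2, 3, -2],
 [4, 3, -2, 2],
 [2, 2, -2, 1]]
has determinant 3.) The finite-dimensional Fredholm alternative says: either (I - K) is invertible, or ker(I - K) ≠ {0} and then range(I - K) = ker((I - K)^*)^⊥, with dim ker(I - K) = dim ker((I - K)^*). Since det(I - K) ≠ 0, 1 is not an eigenvalue of K and ker(I - K) = {0}, so we are in the first case: for every y there is a unique x = (I - K)^(-1) y. (Explicitly, by the Woodbury identity, (I - U V^T)^(-1) = I + U (I_2 - G)^(-1) V^T.)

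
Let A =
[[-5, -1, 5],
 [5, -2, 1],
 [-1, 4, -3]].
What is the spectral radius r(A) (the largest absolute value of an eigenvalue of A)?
r(A) ≈ 7.1741

The eigenvalues of A are the roots of its characteristic polynomial. With M = A (coefficients from the trace, the sum of principal 2x2 minors, and det A):
  p(λ) = det(λ I - M) = λ^3 + 10λ^2 + 37λ - 66.
No integer candidate from the rational root theorem (±divisors of 66) is a root, so the roots are irrational. The cubic discriminant is Δ = -358884 < 0, so there is one real root and a complex-conjugate pair. p(1) = -18 and p(2) = 56 have opposite signs, so a root lies in (1, 2); Newton's method refines it to λ ≈ 1.2824. Dividing out (λ - (1.2824)) leaves approximately λ^2 + 11.2824λ + 51.4679. For λ^2 + 11.2824λ + 51.4679 the discriminant is -78.5803. It is negative, so the remaining roots are the complex-conjugate pair λ ≈ -5.6412 ± 4.4323i. Their product equals the constant term, so |λ|^2 ≈ 51.4679 and |λ| ≈ 7.1741.
Thus the eigenvalues (to 4 decimals) are 1.2824 (modulus 1.2824); -5.6412 ± 4.4323i (modulus 7.1741). The spectral radius is the largest modulus: r(A) ≈ 7.1741. (Cross-check: r(A) ≤ ||A||_2 ≈ 7.8749; equality holds whenever A is normal, though it can also hold for some non-normal A.)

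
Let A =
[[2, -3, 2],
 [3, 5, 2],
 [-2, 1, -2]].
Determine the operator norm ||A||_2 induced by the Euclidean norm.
||A||_2 ≈ 6.275 (= sqrt(largest eigenvalue of A^T A))

||A||_2 = sigma_max(A) = sqrt(lambda_max(A^T A)). Form the symmetric matrix M = A^T A =
[[17, 7, 14],
 [7, 35, 2],
 [14, 2, 12]].
Its characteristic polynomial (trace, sum of principal 2x2 minors, determinant of M give the coefficients) is
  p(λ) = det(λ I - M) = λ^3 - 64λ^2 + 970λ - 16.
No integer candidate from the rational root theorem (±divisors of 16) is a root, so the roots are irrational. The cubic discriminant is Δ = 204329312 > 0, so there are three distinct real roots. p(0) = -16 and p(1) = 891 have opposite signs, so a root lies in (0, 1); Newton's method refines it to λ ≈ 0.0165. p(24) = 224 and p(25) = -141 have opposite signs, so a root lies in (24, 25); Newton's method refines it to λ ≈ 24.6074. p(39) = -211 and p(40) = 384 have opposite signs, so a root lies in (39, 40); Newton's method refines it to λ ≈ 39.3761. Check (Vieta): the three roots sum to 64, matching tr M = 64.
So the eigenvalues of A^T A are ≈ 0.0165, 24.6074, 39.3761 (all ≥ 0, as they must be for A^T A). The largest is λ_max ≈ 39.3761, hence ||A||_2 = sqrt(λ_max) ≈ 6.275.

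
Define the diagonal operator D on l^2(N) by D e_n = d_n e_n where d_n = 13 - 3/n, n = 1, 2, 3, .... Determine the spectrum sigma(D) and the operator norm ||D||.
sigma(D) = {13 - 3/n : n ≥ 1} ∪ {13}; ||D|| = 13

A bounded diagonal operator on l^2 with diagonal entries d_n has spectrum equal to the closure of {d_n : n ≥ 1}: every d_n is an eigenvalue (with eigenvector e_n), so {d_n} ⊂ sigma(D); the spectrum is closed, so its closure is too; and for lambda not in the closure, (D - lambda I) has bounded inverse (the diagonal entries 1/(d_n - lambda) are bounded). For our sequence d_n = 13 - 3/n, n = 1, 2, 3, ...:
  - {d_n} = {13 - 3/n : n ≥ 1}; the only limit point is 13
  - closure = {13 - 3/n : n ≥ 1} ∪ {13}
For the norm: a diagonal operator has ||D|| = sup_n |d_n|. Here d_n = 13 - 3/n increases monotonically from d_1 = 10 toward 13, with all terms in [10, 13); so sup_n |d_n| = 13 (the supremum is the limit, not attained). So ||D|| = 13.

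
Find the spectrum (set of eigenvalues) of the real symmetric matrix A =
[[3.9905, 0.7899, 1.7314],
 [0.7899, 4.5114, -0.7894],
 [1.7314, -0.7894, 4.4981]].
sigma(A) ≈ {2, 5, 6}

A is real symmetric, so its spectrum consists of real eigenvalues. Expanding the characteristic polynomial of the displayed matrix gives
  det(λ I - A) = p(λ) = λ^3 + (-13)λ^2 + (52)λ + (-60.0016).
Solving p(λ) = 0 yields eigenvalues ≈ 2, 5, 6. (A is shown rounded to 4 decimals, so these recover the underlying integer eigenvalues to within that precision.)
Verification: the trace of A = 13 equals the sum of eigenvalues 13, and det(A) ≈ 60.0016 matches the eigenvalue product 60.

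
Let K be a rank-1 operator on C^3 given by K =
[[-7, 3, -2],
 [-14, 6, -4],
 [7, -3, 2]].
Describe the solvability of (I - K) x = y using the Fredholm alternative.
(I - K) is singular (det(I - K) = 0, i.e. 1 ∈ sigma(K)). (I - K) x = y is solvable iff y ⊥ ker((I - K)^*) = span{(-7, 3, -2)}, i.e. iff -7y_1 + 3y_2 - 2y_3 = 0. When solvable, the solutions are x = y + c·(1, 2, -1), c arbitrary (ker(I - K) = span{(1, 2, -1)}, dimension 1).

K has rank 1, so it is an outer product K = u v^T: every row of K is a multiple of one row vector. Reading off the entries, u = (1, 2, -1) and v = (-7, 3, -2) (row i of K equals u_i·v^T). A rank-one matrix u v^T satisfies K u = u (v·u) and kills the (2)-dimensional subspace v^⊥, so its characteristic polynomial is lambda^2 (lambda - v·u) with v·u = tr K = 1. Hence the eigenvalues of I - K are 1 (multiplicity 2) and 1 - (1) = 0, so det(I - K) = 0. (Direct check: I - K =
[[8, -3, 2],
 [14, -5, 4],
 [-7, 3, -1]]
has determinant 0.) So 1 is an eigenvalue of K and (I - K) is not invertible. The finite-dimensional Fredholm alternative says: either (I - K) is invertible, or ker(I - K) ≠ {0} and then range(I - K) = ker((I - K)^*)^⊥, with dim ker(I - K) = dim ker((I - K)^*). We are in the second case, so we need both kernels. Kernel of I - K: (I - K) u = u - u (v·u) = u - u = 0, so ker(I - K) = span{u} = span{(1, 2, -1)} (it is exactly 1-dimensional because rank(I - K) = 2). Kernel of the adjoint: K is real, so (I - K)^* = I - K^T = I - v u^T, and (I - v u^T) v = v - v (u·v) = 0; hence ker((I - K)^*) = span{v} = span{(-7, 3, -2)}. Therefore (I - K) x = y is solvable iff <y, v> = 0, i.e. iff -7y_1 + 3y_2 - 2y_3 = 0. When this holds, K y = u (v·y) = 0, so (I - K) y = y and x = y is a particular solution; the full solution set is the line x = y + c·u = y + c·(1, 2, -1), c ∈ C.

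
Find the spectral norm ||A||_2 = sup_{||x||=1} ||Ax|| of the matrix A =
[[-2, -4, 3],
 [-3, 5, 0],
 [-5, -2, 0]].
||A||_2 ≈ 7.1007 (= sqrt(largest eigenvalue of A^T A))

||A||_2 = sigma_max(A) = sqrt(lambda_max(A^T A)). Form the symmetric matrix M = A^T A =
[[38, 3, -6],
 [3, 45, -12],
 [-6, -12, 9]].
Its characteristic polynomial (trace, sum of principal 2x2 minors, determinant of M give the coefficients) is
  p(λ) = det(λ I - M) = λ^3 - 92λ^2 + 2268λ - 8649.
No integer candidate from the rational root theorem (±divisors of 8649) is a root, so the roots are irrational. The cubic discriminant is Δ = 397307925 > 0, so there are three distinct real roots. p(4) = -985 and p(5) = 516 have opposite signs, so a root lies in (4, 5); Newton's method refines it to λ ≈ 4.6443. p(36) = 423 and p(37) = -28 have opposite signs, so a root lies in (36, 37); Newton's method refines it to λ ≈ 36.9355. p(50) = -249 and p(51) = 378 have opposite signs, so a root lies in (50, 51); Newton's method refines it to λ ≈ 50.4202. Check (Vieta): the three roots sum to 92, matching tr M = 92.
So the eigenvalues of A^T A are ≈ 4.6443, 36.9355, 50.4202 (all ≥ 0, as they must be for A^T A). The largest is λ_max ≈ 50.4202, hence ||A||_2 = sqrt(λ_max) ≈ 7.1007.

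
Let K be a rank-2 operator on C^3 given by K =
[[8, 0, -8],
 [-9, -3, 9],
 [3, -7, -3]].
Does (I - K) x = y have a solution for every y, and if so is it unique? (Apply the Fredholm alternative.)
(I - K) is invertible (det(I - K) = 47 ≠ 0), so for every y in C^3 the equation (I - K) x = y has a unique solution.

K has rank 2 and factors as K = U V^T = u1 v1^T + u2 v2^T with u1 = (1, 0, 3), v1 = (-1, -3, 1), u2 = (3, -3, 2), v2 = (3, 1, -3) (multiplying out reproduces the displayed K). The nonzero eigenvalues of U V^T coincide with those of the 2 x 2 matrix G = V^T U = [[v1·u1, v1·u2], [v2·u1, v2·u2]] = [[2, 8], [-6, 0]], and by the Sylvester determinant identity det(I_3 - U V^T) = det(I_2 - V^T U) = det([[-1, -8], [6, 1]]) = (-1)(1) - (-8)(6) = 47. (Direct check: I - K =
[[-7, 0, 8],
 [9, 4, -9],
 [-3, 7, 4]]
has determinant 47.) The finite-dimensional Fredholm alternative says: either (I - K) is invertible, or ker(I - K) ≠ {0} and then range(I - K) = ker((I - K)^*)^⊥, with dim ker(I - K) = dim ker((I - K)^*). Since det(I - K) ≠ 0, 1 is not an eigenvalue of K and ker(I - K) = {0}, so we are in the first case: for every y there is a unique x = (I - K)^(-1) y. (Explicitly, by the Woodbury identity, (I - U V^T)^(-1) = I + U (I_2 - G)^(-1) V^T.)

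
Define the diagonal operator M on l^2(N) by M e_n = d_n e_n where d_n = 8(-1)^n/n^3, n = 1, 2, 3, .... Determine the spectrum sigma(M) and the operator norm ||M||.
sigma(M) = {8(-1)^n/n^3 : n ≥ 1} ∪ {0}; ||M|| = 8

A bounded diagonal operator on l^2 with diagonal entries d_n has spectrum equal to the closure of {d_n : n ≥ 1}: every d_n is an eigenvalue (with eigenvector e_n), so {d_n} ⊂ sigma(M); the spectrum is closed, so its closure is too; and for lambda not in the closure, (M - lambda I) has bounded inverse (the diagonal entries 1/(d_n - lambda) are bounded). For our sequence d_n = 8(-1)^n/n^3, n = 1, 2, 3, ...:
  - {d_n} = {8(-1)^n/n^3 : n ≥ 1}; the only limit point is 0
  - closure = {8(-1)^n/n^3 : n ≥ 1} ∪ {0}
For the norm: a diagonal operator has ||M|| = sup_n |d_n|. Here |d_n| = 8/n^3 is decreasing, so sup_n |d_n| = |d_1| = 8. So ||M|| = 8.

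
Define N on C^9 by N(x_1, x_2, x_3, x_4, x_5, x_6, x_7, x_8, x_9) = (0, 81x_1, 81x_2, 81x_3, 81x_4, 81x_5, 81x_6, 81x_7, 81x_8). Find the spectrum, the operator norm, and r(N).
sigma(N) = {0}; ||N|| = 81; r(N) = 0. (N is nilpotent with N^9 = 0.)

On C^9, N is a strictly lower-triangular matrix with 81 on the subdiagonal and zeros elsewhere, so its characteristic polynomial is lambda^9 and every eigenvalue is 0: sigma(N) = {0}. For the operator norm, N e_i = 81e_{i+1} for i = 1, ..., 8 and N e_9 = 0, so the singular values of N are 81 (with multiplicity 8) and 0; hence ||N|| = 81. The spectral radius r(N) = max|lambda| = 0. Note ||N|| > r(N) — characteristic of non-normal nilpotent operators. Indeed N^9 = 0.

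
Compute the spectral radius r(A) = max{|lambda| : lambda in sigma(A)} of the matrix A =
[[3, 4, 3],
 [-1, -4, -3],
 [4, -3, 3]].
r(A) ≈ 6.1115

The eigenvalues of A are the roots of its characteristic polynomial. With M = A (coefficients from the trace, the sum of principal 2x2 minors, and det A):
  p(λ) = det(λ I - M) = λ^3 - 2λ^2 - 32λ + 42.
No integer candidate from the rational root theorem (±divisors of 42) is a root, so the roots are irrational. The cubic discriminant is Δ = 137268 > 0, so there are three distinct real roots. p(-6) = -54 and p(-5) = 27 have opposite signs, so a root lies in (-6, -5); Newton's method refines it to λ ≈ -5.3872. p(1) = 9 and p(2) = -22 have opposite signs, so a root lies in (1, 2); Newton's method refines it to λ ≈ 1.2757. p(6) = -6 and p(7) = 63 have opposite signs, so a root lies in (6, 7); Newton's method refines it to λ ≈ 6.1115. Check (Vieta): the three roots sum to 2, matching tr M = 2.
Thus the eigenvalues (to 4 decimals) are -5.3872 (modulus 5.3872); 1.2757 (modulus 1.2757); 6.1115 (modulus 6.1115). The spectral radius is the largest modulus: r(A) ≈ 6.1115. (Cross-check: r(A) ≤ ||A||_2 ≈ 7.7733; equality holds whenever A is normal, though it can also hold for some non-normal A.)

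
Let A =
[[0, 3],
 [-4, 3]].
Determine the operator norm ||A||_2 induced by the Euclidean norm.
||A||_2 = sqrt((34 + sqrt(580))/2) ≈ 5.389 (= sqrt(largest eigenvalue of A^T A))

||A||_2 = sigma_max(A) = sqrt(lambda_max(A^T A)). Form the symmetric matrix M = A^T A =
[[16, -12],
 [-12, 18]].
Its characteristic polynomial (trace, determinant of M give the coefficients) is
  p(λ) = det(λ I - M) = λ^2 - 34λ + 144.
For λ^2 - 34λ + 144 the discriminant is 580. It is nonnegative but not a perfect square, so the roots are real and irrational: λ = (34 ± sqrt(580))/2 ≈ 29.0416, 4.9584.
So the eigenvalues of A^T A are ≈ 4.9584, 29.0416 (all ≥ 0, as they must be for A^T A). The largest is λ_max = (34 + sqrt(580))/2 ≈ 29.0416, hence ||A||_2 = sqrt(λ_max) = sqrt((34 + sqrt(580))/2) ≈ 5.389.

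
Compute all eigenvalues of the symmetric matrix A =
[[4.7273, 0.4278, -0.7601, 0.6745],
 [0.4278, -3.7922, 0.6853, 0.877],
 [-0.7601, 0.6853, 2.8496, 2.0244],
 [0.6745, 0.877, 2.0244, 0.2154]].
sigma(A) ≈ {-4, -1, 4, 5}

A is real symmetric, so its spectrum consists of real eigenvalues. Expanding the characteristic polynomial of the displayed matrix gives
  det(λ I - A) = p(λ) = λ^4 + (-4)λ^3 + (-21)λ^2 + (64)λ + (80).
Solving p(λ) = 0 yields eigenvalues ≈ -4, -1, 4, 5. (A is shown rounded to 4 decimals, so these recover the underlying integer eigenvalues to within that precision.)
Verification: the trace of A = 4 equals the sum of eigenvalues 4, and det(A) ≈ 80.0005 matches the eigenvalue product 80.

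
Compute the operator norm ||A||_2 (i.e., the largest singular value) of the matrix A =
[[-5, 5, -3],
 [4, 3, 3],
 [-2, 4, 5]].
||A||_2 ≈ 8.2883 (= sqrt(largest eigenvalue of A^T A))

||A||_2 = sigma_max(A) = sqrt(lambda_max(A^T A)). Form the symmetric matrix M = A^T A =
[[45, -21, 17],
 [-21, 50, 14],
 [17, 14, 43]].
Its characteristic polynomial (trace, sum of principal 2x2 minors, determinant of M give the coefficients) is
  p(λ) = det(λ I - M) = λ^3 - 138λ^2 + 5409λ - 44521.
No integer candidate from the rational root theorem (±divisors of 44521) is a root, so the roots are irrational. The cubic discriminant is Δ = 812525769 > 0, so there are three distinct real roots. p(11) = -389 and p(12) = 2243 have opposite signs, so a root lies in (11, 12); Newton's method refines it to λ ≈ 11.143. p(58) = 81 and p(59) = -389 have opposite signs, so a root lies in (58, 59); Newton's method refines it to λ ≈ 58.1616. p(68) = -389 and p(69) = 191 have opposite signs, so a root lies in (68, 69); Newton's method refines it to λ ≈ 68.6954. Check (Vieta): the three roots sum to 138, matching tr M = 138.
So the eigenvalues of A^T A are ≈ 11.143, 58.1616, 68.6954 (all ≥ 0, as they must be for A^T A). The largest is λ_max ≈ 68.6954, hence ||A||_2 = sqrt(λ_max) ≈ 8.2883.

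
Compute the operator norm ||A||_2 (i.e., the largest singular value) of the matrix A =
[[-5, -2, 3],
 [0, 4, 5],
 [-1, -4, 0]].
||A||_2 ≈ 7.0026 (= sqrt(largest eigenvalue of A^T A))

||A||_2 = sigma_max(A) = sqrt(lambda_max(A^T A)). Form the symmetric matrix M = A^T A =
[[26, 14, -15],
 [14, 36, 14],
 [-15, 14, 34]].
Its characteristic polynomial (trace, sum of principal 2x2 minors, determinant of M give the coefficients) is
  p(λ) = det(λ I - M) = λ^3 - 96λ^2 + 2427λ - 6084.
No integer candidate from the rational root theorem (±divisors of 6084) is a root, so the roots are irrational. The cubic discriminant is Δ = 87036228 > 0, so there are three distinct real roots. p(2) = -1606 and p(3) = 360 have opposite signs, so a root lies in (2, 3); Newton's method refines it to λ ≈ 2.81. p(44) = 32 and p(45) = -144 have opposite signs, so a root lies in (44, 45); Newton's method refines it to λ ≈ 44.1543. p(49) = -8 and p(50) = 266 have opposite signs, so a root lies in (49, 50); Newton's method refines it to λ ≈ 49.0357. Check (Vieta): the three roots sum to 96, matching tr M = 96.
So the eigenvalues of A^T A are ≈ 2.81, 44.1543, 49.0357 (all ≥ 0, as they must be for A^T A). The largest is λ_max ≈ 49.0357, hence ||A||_2 = sqrt(λ_max) ≈ 7.0026.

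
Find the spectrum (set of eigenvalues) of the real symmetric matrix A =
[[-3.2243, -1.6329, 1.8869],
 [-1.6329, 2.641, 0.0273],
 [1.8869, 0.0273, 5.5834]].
sigma(A) ≈ {-4, 3, 6}

A is real symmetric, so its spectrum consists of real eigenvalues. Expanding the characteristic polynomial of the displayed matrix gives
  det(λ I - A) = p(λ) = λ^3 + (-5)λ^2 + (-18)λ + (72).
Solving p(λ) = 0 yields eigenvalues ≈ -4, 3, 6. (A is shown rounded to 4 decimals, so these recover the underlying integer eigenvalues to within that precision.)
Verification: the trace of A = 5 equals the sum of eigenvalues 5, and det(A) ≈ -72.0009 matches the eigenvalue product -72.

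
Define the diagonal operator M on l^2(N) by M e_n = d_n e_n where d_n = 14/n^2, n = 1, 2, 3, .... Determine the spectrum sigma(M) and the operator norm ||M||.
sigma(M) = {14/n^2 : n ≥ 1} ∪ {0}; ||M|| = 14

A bounded diagonal operator on l^2 with diagonal entries d_n has spectrum equal to the closure of {d_n : n ≥ 1}: every d_n is an eigenvalue (with eigenvector e_n), so {d_n} ⊂ sigma(M); the spectrum is closed, so its closure is too; and for lambda not in the closure, (M - lambda I) has bounded inverse (the diagonal entries 1/(d_n - lambda) are bounded). For our sequence d_n = 14/n^2, n = 1, 2, 3, ...:
  - {d_n} = {14/n^2 : n ≥ 1}; the only limit point is 0
  - closure = {14/n^2 : n ≥ 1} ∪ {0}
For the norm: a diagonal operator has ||M|| = sup_n |d_n|. Here d_n = 14/n^2 is positive and decreasing, so sup_n |d_n| = d_1 = 14. So ||M|| = 14.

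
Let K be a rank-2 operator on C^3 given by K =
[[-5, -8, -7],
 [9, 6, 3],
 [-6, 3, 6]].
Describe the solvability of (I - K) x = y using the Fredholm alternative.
(I - K) is invertible (det(I - K) = -9 ≠ 0), so for every y in C^3 the equation (I - K) x = y has a unique solution.

K has rank 2 and factors as K = U V^T = u1 v1^T + u2 v2^T with u1 = (3, -3, 0), v1 = (-3, -2, -1), u2 = (-2, 0, 3), v2 = (-2, 1, 2) (multiplying out reproduces the displayed K). The nonzero eigenvalues of U V^T coincide with those of the 2 x 2 matrix G = V^T U = [[v1·u1, v1·u2], [v2·u1, v2·u2]] = [[-3, 3], [-9, 10]], and by the Sylvester determinant identity det(I_3 - U V^T) = det(I_2 - V^T U) = det([[4, -3], [9, -9]]) = (4)(-9) - (-3)(9) = -9. (Direct check: I - K =
[[6, 8, 7],
 [-9, -5, -3],
 [6, -3, -5]]
has determinant -9.) The finite-dimensional Fredholm alternative says: either (I - K) is invertible, or ker(I - K) ≠ {0} and then range(I - K) = ker((I - K)^*)^⊥, with dim ker(I - K) = dim ker((I - K)^*). Since det(I - K) ≠ 0, 1 is not an eigenvalue of K and ker(I - K) = {0}, so we are in the first case: for every y there is a unique x = (I - K)^(-1) y. (Explicitly, by the Woodbury identity, (I - U V^T)^(-1) = I + U (I_2 - G)^(-1) V^T.)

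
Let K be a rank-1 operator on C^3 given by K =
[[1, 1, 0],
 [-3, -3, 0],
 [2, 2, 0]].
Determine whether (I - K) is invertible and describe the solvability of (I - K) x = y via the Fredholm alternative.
(I - K) is invertible (det(I - K) = 3 ≠ 0), so for every y in C^3 the equation (I - K) x = y has a unique solution.

K has rank 1, so it is an outer product K = u v^T: every row of K is a multiple of one row vector. Reading off the entries, u = (1, -3, 2) and v = (1, 1, 0) (row i of K equals u_i·v^T). A rank-one matrix u v^T satisfies K u = u (v·u) and kills the (2)-dimensional subspace v^⊥, so its characteristic polynomial is lambda^2 (lambda - v·u) with v·u = tr K = -2. Hence the eigenvalues of I - K are 1 (multiplicity 2) and 1 - (-2) = 3, so det(I - K) = 3. (Direct check: I - K =
[[0, -1, 0],
 [3, 4, 0],
 [-2, -2, 1]]
has determinant 3.) The finite-dimensional Fredholm alternative says: either (I - K) is invertible, or ker(I - K) ≠ {0} and then range(I - K) = ker((I - K)^*)^⊥, with dim ker(I - K) = dim ker((I - K)^*). Since det(I - K) ≠ 0, 1 is not an eigenvalue of K and ker(I - K) = {0}, so we are in the first case: for every y there is a unique x = (I - K)^(-1) y. Explicitly, by the Sherman–Morrison formula, (I - u v^T)^(-1) = I + u v^T/(1 - v·u), i.e. (I - K)^(-1) = I + K/(3).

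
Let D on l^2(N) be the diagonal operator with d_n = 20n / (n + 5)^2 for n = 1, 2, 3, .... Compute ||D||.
||D|| = 1 (attained at n = 5)

For D diagonal, ||D|| = sup_n |d_n|. Treat f(x) = 20x / (x + 5)^2 for real x > 0. By the quotient rule, f'(x) = 20(5 - x)/(x + 5)^3, which is positive for x < 5 and negative for x > 5. So f has a unique maximum at x = 5, and since 5 is a positive integer, the supremum over n ≥ 1 is attained at n = 5: d_5 = 20·5/(5 + 5)^2 = 20·5/100 = 1. Hence ||D|| = 1.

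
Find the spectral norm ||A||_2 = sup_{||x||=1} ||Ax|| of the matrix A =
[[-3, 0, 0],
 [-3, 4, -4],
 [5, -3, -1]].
||A||_2 ≈ 8.1304 (= sqrt(largest eigenvalue of A^T A))

||A||_2 = sigma_max(A) = sqrt(lambda_max(A^T A)). Form the symmetric matrix M = A^T A =
[[43, -27, 7],
 [-27, 25, -13],
 [7, -13, 17]].
Its characteristic polynomial (trace, sum of principal 2x2 minors, determinant of M give the coefficients) is
  p(λ) = det(λ I - M) = λ^3 - 85λ^2 + 1284λ - 2304.
No integer candidate from the rational root theorem (±divisors of 2304) is a root, so the roots are irrational. The cubic discriminant is Δ = 2167193232 > 0, so there are three distinct real roots. p(2) = -68 and p(3) = 810 have opposite signs, so a root lies in (2, 3); Newton's method refines it to λ ≈ 2.0716. p(16) = 576 and p(17) = -128 have opposite signs, so a root lies in (16, 17); Newton's method refines it to λ ≈ 16.8254. p(66) = -324 and p(67) = 2922 have opposite signs, so a root lies in (66, 67); Newton's method refines it to λ ≈ 66.1031. Check (Vieta): the three roots sum to 85, matching tr M = 85.
So the eigenvalues of A^T A are ≈ 2.0716, 16.8254, 66.1031 (all ≥ 0, as they must be for A^T A). The largest is λ_max ≈ 66.1031, hence ||A||_2 = sqrt(λ_max) ≈ 8.1304.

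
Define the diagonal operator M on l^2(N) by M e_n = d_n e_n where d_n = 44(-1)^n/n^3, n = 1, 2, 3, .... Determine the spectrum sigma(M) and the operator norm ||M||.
sigma(M) = {44(-1)^n/n^3 : n ≥ 1} ∪ {0}; ||M|| = 44

A bounded diagonal operator on l^2 with diagonal entries d_n has spectrum equal to the closure of {d_n : n ≥ 1}: every d_n is an eigenvalue (with eigenvector e_n), so {d_n} ⊂ sigma(M); the spectrum is closed, so its closure is too; and for lambda not in the closure, (M - lambda I) has bounded inverse (the diagonal entries 1/(d_n - lambda) are bounded). For our sequence d_n = 44(-1)^n/n^3, n = 1, 2, 3, ...:
  - {d_n} = {44(-1)^n/n^3 : n ≥ 1}; the only limit point is 0
  - closure = {44(-1)^n/n^3 : n ≥ 1} ∪ {0}
For the norm: a diagonal operator has ||M|| = sup_n |d_n|. Here |d_n| = 44/n^3 is decreasing, so sup_n |d_n| = |d_1| = 44. So ||M|| = 44.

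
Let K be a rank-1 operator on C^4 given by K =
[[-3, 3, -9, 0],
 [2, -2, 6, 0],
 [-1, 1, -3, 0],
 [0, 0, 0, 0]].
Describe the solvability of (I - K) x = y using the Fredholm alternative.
(I - K) is invertible (det(I - K) = 9 ≠ 0), so for every y in C^4 the equation (I - K) x = y has a unique solution.

K has rank 1, so it is an outer product K = u v^T: every row of K is a multiple of one row vector. Reading off the entries, u = (3, -2, 1, 0) and v = (-1, 1, -3, 0) (row i of K equals u_i·v^T). A rank-one matrix u v^T satisfies K u = u (v·u) and kills the (3)-dimensional subspace v^⊥, so its characteristic polynomial is lambda^3 (lambda - v·u) with v·u = tr K = -8. Hence the eigenvalues of I - K are 1 (multiplicity 3) and 1 - (-8) = 9, so det(I - K) = 9. (Direct check: I - K =
[[4, -3, 9, 0],
 [-2, 3, -6, 0],
 [1, -1, 4, 0],
 [0, 0, 0, 1]]
has determinant 9.) The finite-dimensional Fredholm alternative says: either (I - K) is invertible, or ker(I - K) ≠ {0} and then range(I - K) = ker((I - K)^*)^⊥, with dim ker(I - K) = dim ker((I - K)^*). Since det(I - K) ≠ 0, 1 is not an eigenvalue of K and ker(I - K) = {0}, so we are in the first case: for every y there is a unique x = (I - K)^(-1) y. Explicitly, by the Sherman–Morrison formula, (I - u v^T)^(-1) = I + u v^T/(1 - v·u), i.e. (I - K)^(-1) = I + K/(9).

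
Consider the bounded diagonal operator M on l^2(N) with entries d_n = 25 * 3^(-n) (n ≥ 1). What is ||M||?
||M|| = 25/3 (attained at n = 1)

For M diagonal, ||M|| = sup_n |d_n|. The sequence d_n = 25 * 3^(-n) is positive and strictly decreasing (ratio 3^(-1) < 1), so the supremum is d_1 = 25/3. Hence ||M|| = 25/3.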